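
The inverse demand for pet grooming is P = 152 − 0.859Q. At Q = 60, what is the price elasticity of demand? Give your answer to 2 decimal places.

-1.95

At Q = 60, P = 152 − 0.859(60) = 100.46.
dP/dQ = −0.859, so dQ/dP = 1/(−0.859) = -1.164.
ε = (dQ/dP)(P/Q) = (-1.164)(100.46/60).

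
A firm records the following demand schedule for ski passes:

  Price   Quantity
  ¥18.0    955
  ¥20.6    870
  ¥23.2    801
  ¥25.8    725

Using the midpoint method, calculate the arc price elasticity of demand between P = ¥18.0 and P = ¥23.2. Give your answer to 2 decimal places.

-0.69

At P = 18.0, Q = 955; at P = 23.2, Q = 801.
ΔQ = -154, ΔP = 5.2. Midpoints: P̄ = 20.60, Q̄ = 878.0.
ε = (ΔQ/ΔP)(P̄/Q̄) = (-154/5.2)(20.60/878.0).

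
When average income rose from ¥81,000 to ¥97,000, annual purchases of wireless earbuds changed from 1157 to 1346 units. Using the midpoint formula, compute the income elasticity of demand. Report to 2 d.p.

ΔQ = 189, ΔI = 16000. Midpoints: Ī = 89,000, Q̄ = 1251.5.
ε_I = (ΔQ/ΔI)(Ī/Q̄) = (189/16000)(89000/1251.5).

0.84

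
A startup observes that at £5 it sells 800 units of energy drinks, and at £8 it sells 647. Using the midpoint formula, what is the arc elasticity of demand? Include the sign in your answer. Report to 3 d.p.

ΔQ = 647 − 800 = -153; ΔP = 8 − 5 = 3.
Midpoints: P̄ = 6.50, Q̄ = 723.5.
ε = (ΔQ/ΔP)(P̄/Q̄) = (-153/3)(6.50/723.5).

-0.458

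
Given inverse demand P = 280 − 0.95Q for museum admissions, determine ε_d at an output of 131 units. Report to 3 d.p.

-1.250

At Q = 131, P = 280 − 0.95(131) = 155.55.
dP/dQ = −0.95, so dQ/dP = 1/(−0.95) = -1.053.
ε = (dQ/dP)(P/Q) = (-1.053)(155.55/131).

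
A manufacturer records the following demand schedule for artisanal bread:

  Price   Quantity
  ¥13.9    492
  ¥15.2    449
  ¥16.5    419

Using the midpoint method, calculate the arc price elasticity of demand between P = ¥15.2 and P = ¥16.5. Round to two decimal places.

At P = 15.2, Q = 449; at P = 16.5, Q = 419.
ΔQ = -30, ΔP = 1.3. Midpoints: P̄ = 15.85, Q̄ = 434.0.
ε = (ΔQ/ΔP)(P̄/Q̄) = (-30/1.3)(15.85/434.0).

-0.84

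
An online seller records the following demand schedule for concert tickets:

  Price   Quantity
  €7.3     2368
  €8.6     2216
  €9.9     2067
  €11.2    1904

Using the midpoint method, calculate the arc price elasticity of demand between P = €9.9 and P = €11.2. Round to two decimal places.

At P = 9.9, Q = 2067; at P = 11.2, Q = 1904.
ΔQ = -163, ΔP = 1.3. Midpoints: P̄ = 10.55, Q̄ = 1985.5.
ε = (ΔQ/ΔP)(P̄/Q̄) = (-163/1.3)(10.55/1985.5).

-0.67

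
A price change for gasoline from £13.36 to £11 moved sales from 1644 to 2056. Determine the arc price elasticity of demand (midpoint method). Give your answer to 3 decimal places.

ΔQ = 2056 − 1644 = 412; ΔP = 11 − 13.36 = -2.36.
Midpoints: P̄ = 12.18, Q̄ = 1850.0.
ε = (ΔQ/ΔP)(P̄/Q̄) = (412/-2.36)(12.18/1850.0).

-1.149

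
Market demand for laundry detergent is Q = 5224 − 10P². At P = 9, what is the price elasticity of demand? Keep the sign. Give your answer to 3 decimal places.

At P = 9, Q = 4414.
dQ/dP = −20P = -180.
ε = (dQ/dP)(P/Q) = (-180)(9/4414).

-0.367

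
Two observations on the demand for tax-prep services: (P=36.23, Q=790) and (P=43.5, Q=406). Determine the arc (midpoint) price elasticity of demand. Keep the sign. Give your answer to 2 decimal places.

-3.52

ΔQ = 406 − 790 = -384; ΔP = 43.5 − 36.23 = 7.27.
Midpoints: P̄ = 39.86, Q̄ = 598.0.
ε = (ΔQ/ΔP)(P̄/Q̄) = (-384/7.27)(39.86/598.0).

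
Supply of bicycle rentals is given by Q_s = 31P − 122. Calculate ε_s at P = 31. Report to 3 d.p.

At P = 31, Q_s = 839.
dQ_s/dP = 31.
ε_s = (dQ_s/dP)(P/Q_s) = (31)(31/839).

1.145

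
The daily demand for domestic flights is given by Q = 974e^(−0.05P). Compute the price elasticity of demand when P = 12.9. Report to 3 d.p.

At P = 12.9, Q = 511.021.
dQ/dP = −0.05·974e^(−0.05P) = −0.05Q = -25.551.
ε = (dQ/dP)(P/Q) = (-25.551)(12.9/511.021).
|ε| < 1, so demand is inelastic at this price.

-0.645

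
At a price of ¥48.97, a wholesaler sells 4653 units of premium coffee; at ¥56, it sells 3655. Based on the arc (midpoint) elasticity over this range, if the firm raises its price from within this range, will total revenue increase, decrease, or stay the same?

Arc ε = (-998/7.03)(52.48/4154.0) ≈ -1.794.
|ε| = 1.79 > 1, so demand is elastic. A price rise therefore reduces total revenue.

decrease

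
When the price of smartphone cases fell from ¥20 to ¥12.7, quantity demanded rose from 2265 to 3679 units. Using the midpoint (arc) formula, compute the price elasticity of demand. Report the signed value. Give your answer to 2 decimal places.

-1.07

ΔQ = 3679 − 2265 = 1414; ΔP = 12.7 − 20 = -7.3.
Midpoints: P̄ = 16.35, Q̄ = 2972.0.
ε = (ΔQ/ΔP)(P̄/Q̄) = (1414/-7.3)(16.35/2972.0).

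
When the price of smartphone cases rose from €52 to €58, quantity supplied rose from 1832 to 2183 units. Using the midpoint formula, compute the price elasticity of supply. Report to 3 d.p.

1.603

ΔQ = 2183 − 1832 = 351; ΔP = 58 − 52 = 6.
Midpoints: P̄ = 55.00, Q̄ = 2007.5.
ε_s = (ΔQ/ΔP)(P̄/Q̄) = (351/6)(55.00/2007.5).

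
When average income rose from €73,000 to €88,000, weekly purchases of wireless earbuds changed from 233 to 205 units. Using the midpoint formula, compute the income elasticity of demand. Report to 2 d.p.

ΔQ = -28, ΔI = 15000. Midpoints: Ī = 80,500, Q̄ = 219.0.
ε_I = (ΔQ/ΔI)(Ī/Q̄) = (-28/15000)(80500/219.0).

-0.69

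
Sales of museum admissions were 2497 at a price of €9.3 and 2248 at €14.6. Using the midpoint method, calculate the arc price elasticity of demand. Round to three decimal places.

-0.237

ΔQ = 2248 − 2497 = -249; ΔP = 14.6 − 9.3 = 5.3.
Midpoints: P̄ = 11.95, Q̄ = 2372.5.
ε = (ΔQ/ΔP)(P̄/Q̄) = (-249/5.3)(11.95/2372.5).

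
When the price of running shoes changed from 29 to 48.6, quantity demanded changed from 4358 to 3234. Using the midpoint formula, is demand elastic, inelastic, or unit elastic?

inelastic

Arc ε ≈ -0.586.
|ε| = 0.59 < 1.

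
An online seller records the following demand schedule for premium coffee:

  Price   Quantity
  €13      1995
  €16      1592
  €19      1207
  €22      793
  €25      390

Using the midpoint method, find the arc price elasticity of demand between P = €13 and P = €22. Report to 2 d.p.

-1.68

At P = 13, Q = 1995; at P = 22, Q = 793.
ΔQ = -1202, ΔP = 9. Midpoints: P̄ = 17.50, Q̄ = 1394.0.
ε = (ΔQ/ΔP)(P̄/Q̄) = (-1202/9)(17.50/1394.0).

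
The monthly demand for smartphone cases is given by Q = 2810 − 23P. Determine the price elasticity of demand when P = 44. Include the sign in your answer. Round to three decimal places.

At P = 44, Q = 1798.
dQ/dP = −23.
ε = (dQ/dP)(P/Q) = (-23)(44/1798).
|ε| < 1, so demand is inelastic at this price.

-0.563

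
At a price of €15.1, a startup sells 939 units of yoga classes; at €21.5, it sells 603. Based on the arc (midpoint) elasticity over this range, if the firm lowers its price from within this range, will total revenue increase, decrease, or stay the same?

increase

Arc ε = (-336/6.4)(18.30/771.0) ≈ -1.246.
|ε| = 1.25 > 1, so demand is elastic. A price cut therefore raises total revenue.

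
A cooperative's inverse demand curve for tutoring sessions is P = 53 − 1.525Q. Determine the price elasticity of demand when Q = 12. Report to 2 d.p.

At Q = 12, P = 53 − 1.525(12) = 34.70.
dP/dQ = −1.525, so dQ/dP = 1/(−1.525) = -0.656.
ε = (dQ/dP)(P/Q) = (-0.656)(34.70/12).

-1.90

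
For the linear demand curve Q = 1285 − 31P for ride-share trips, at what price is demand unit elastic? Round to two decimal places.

20.73

For linear demand Q = a − bP, ε = −bP/(a − bP). |ε| = 1 when bP = a − bP, i.e. P = a/(2b).
P = 1285/(2·31) = 1285/62 = 20.7258.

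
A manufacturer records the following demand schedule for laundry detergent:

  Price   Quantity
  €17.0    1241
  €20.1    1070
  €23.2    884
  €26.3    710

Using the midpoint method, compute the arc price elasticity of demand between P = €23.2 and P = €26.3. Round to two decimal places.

-1.74

At P = 23.2, Q = 884; at P = 26.3, Q = 710.
ΔQ = -174, ΔP = 3.1. Midpoints: P̄ = 24.75, Q̄ = 797.0.
ε = (ΔQ/ΔP)(P̄/Q̄) = (-174/3.1)(24.75/797.0).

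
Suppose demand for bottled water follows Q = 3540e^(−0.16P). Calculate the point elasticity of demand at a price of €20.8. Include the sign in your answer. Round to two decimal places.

-3.33

At P = 20.8, Q = 126.961.
dQ/dP = −0.16·3540e^(−0.16P) = −0.16Q = -20.314.
ε = (dQ/dP)(P/Q) = (-20.314)(20.8/126.961).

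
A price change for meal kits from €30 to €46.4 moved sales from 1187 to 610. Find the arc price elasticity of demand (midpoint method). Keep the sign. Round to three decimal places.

-1.496

ΔQ = 610 − 1187 = -577; ΔP = 46.4 − 30 = 16.4.
Midpoints: P̄ = 38.20, Q̄ = 898.5.
ε = (ΔQ/ΔP)(P̄/Q̄) = (-577/16.4)(38.20/898.5).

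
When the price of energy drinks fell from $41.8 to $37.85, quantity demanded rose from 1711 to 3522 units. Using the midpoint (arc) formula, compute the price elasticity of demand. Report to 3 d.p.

-6.978

ΔQ = 3522 − 1711 = 1811; ΔP = 37.85 − 41.8 = -3.95.
Midpoints: P̄ = 39.83, Q̄ = 2616.5.
ε = (ΔQ/ΔP)(P̄/Q̄) = (1811/-3.95)(39.83/2616.5).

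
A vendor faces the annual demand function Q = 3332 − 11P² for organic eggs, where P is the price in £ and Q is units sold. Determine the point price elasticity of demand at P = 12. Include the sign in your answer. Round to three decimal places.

-1.812

At P = 12, Q = 1748.
dQ/dP = −22P = -264.
ε = (dQ/dP)(P/Q) = (-264)(12/1748).
|ε| > 1, so demand is elastic at this price.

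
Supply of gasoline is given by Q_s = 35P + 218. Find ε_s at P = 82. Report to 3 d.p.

0.929

At P = 82, Q_s = 3088.
dQ_s/dP = 35.
ε_s = (dQ_s/dP)(P/Q_s) = (35)(82/3088).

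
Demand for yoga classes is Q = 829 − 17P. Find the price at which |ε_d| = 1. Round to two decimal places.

For linear demand Q = a − bP, ε = −bP/(a − bP). |ε| = 1 when bP = a − bP, i.e. P = a/(2b).
P = 829/(2·17) = 829/34 = 24.3824.

24.38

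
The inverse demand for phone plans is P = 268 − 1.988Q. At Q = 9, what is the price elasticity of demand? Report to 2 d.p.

At Q = 9, P = 268 − 1.988(9) = 250.11.
dP/dQ = −1.988, so dQ/dP = 1/(−1.988) = -0.503.
ε = (dQ/dP)(P/Q) = (-0.503)(250.11/9).

-13.98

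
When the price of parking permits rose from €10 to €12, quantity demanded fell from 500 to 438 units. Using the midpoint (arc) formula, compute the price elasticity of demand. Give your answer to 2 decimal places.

-0.73

ΔQ = 438 − 500 = -62; ΔP = 12 − 10 = 2.
Midpoints: P̄ = 11.00, Q̄ = 469.0.
ε = (ΔQ/ΔP)(P̄/Q̄) = (-62/2)(11.00/469.0).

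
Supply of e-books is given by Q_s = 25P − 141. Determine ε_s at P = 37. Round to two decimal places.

1.18

At P = 37, Q_s = 784.
dQ_s/dP = 25.
ε_s = (dQ_s/dP)(P/Q_s) = (25)(37/784).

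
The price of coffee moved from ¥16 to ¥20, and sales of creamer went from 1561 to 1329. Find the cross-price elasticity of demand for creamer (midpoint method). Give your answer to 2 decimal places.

ΔQ_x = 1329 − 1561 = -232; ΔP_y = 20 − 16 = 4.
Midpoints: P̄_y = 18.00, Q̄_x = 1445.0.
ε_xy = (ΔQ_x/ΔP_y)(P̄_y/Q̄_x) = (-232/4)(18.00/1445.0).
ε_xy < 0, so the goods are complements.

-0.72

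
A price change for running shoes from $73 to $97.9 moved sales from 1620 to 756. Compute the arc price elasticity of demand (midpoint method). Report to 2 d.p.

ΔQ = 756 − 1620 = -864; ΔP = 97.9 − 73 = 24.9.
Midpoints: P̄ = 85.45, Q̄ = 1188.0.
ε = (ΔQ/ΔP)(P̄/Q̄) = (-864/24.9)(85.45/1188.0).

-2.50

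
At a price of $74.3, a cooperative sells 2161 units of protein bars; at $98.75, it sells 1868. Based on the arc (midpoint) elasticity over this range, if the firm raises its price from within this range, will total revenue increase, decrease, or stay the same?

Arc ε = (-293/24.45)(86.53/2014.5) ≈ -0.515.
|ε| = 0.51 < 1, so demand is inelastic. A price rise therefore raises total revenue.

increase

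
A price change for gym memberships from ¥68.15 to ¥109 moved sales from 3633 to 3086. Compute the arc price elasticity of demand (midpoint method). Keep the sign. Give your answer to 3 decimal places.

ΔQ = 3086 − 3633 = -547; ΔP = 109 − 68.15 = 40.85.
Midpoints: P̄ = 88.58, Q̄ = 3359.5.
ε = (ΔQ/ΔP)(P̄/Q̄) = (-547/40.85)(88.58/3359.5).

-0.353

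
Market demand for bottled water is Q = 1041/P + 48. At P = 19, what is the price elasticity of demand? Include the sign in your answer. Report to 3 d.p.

At P = 19, Q = 102.789.
dQ/dP = −1041/P² = -2.884.
ε = (dQ/dP)(P/Q) = (-2.884)(19/102.789).
|ε| < 1, so demand is inelastic at this price.

-0.533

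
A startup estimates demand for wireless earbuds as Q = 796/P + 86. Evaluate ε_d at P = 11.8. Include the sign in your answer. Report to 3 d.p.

At P = 11.8, Q = 153.458.
dQ/dP = −796/P² = -5.717.
ε = (dQ/dP)(P/Q) = (-5.717)(11.8/153.458).

-0.440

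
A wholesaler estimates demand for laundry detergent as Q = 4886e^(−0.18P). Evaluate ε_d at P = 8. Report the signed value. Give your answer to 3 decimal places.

At P = 8, Q = 1157.629.
dQ/dP = −0.18·4886e^(−0.18P) = −0.18Q = -208.373.
ε = (dQ/dP)(P/Q) = (-208.373)(8/1157.629).
|ε| > 1, so demand is elastic at this price.

-1.440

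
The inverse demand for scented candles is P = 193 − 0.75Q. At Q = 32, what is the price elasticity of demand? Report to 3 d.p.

-7.042

At Q = 32, P = 193 − 0.75(32) = 169.00.
dP/dQ = −0.75, so dQ/dP = 1/(−0.75) = -1.333.
ε = (dQ/dP)(P/Q) = (-1.333)(169.00/32).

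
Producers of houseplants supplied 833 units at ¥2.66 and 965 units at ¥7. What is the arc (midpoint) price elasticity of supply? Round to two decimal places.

0.16

ΔQ = 965 − 833 = 132; ΔP = 7 − 2.66 = 4.34.
Midpoints: P̄ = 4.83, Q̄ = 899.0.
ε_s = (ΔQ/ΔP)(P̄/Q̄) = (132/4.34)(4.83/899.0).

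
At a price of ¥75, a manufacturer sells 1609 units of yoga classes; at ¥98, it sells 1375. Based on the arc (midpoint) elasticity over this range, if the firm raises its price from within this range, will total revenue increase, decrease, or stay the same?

Arc ε = (-234/23)(86.50/1492.0) ≈ -0.590.
|ε| = 0.59 < 1, so demand is inelastic. A price rise therefore raises total revenue.

increase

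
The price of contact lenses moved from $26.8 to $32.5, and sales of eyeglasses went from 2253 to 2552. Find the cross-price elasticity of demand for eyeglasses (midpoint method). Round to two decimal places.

0.65

ΔQ_x = 2552 − 2253 = 299; ΔP_y = 32.5 − 26.8 = 5.7.
Midpoints: P̄_y = 29.65, Q̄_x = 2402.5.
ε_xy = (ΔQ_x/ΔP_y)(P̄_y/Q̄_x) = (299/5.7)(29.65/2402.5).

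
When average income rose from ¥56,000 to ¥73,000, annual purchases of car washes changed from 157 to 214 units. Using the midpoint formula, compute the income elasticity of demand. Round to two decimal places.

1.17

ΔQ = 57, ΔI = 17000. Midpoints: Ī = 64,500, Q̄ = 185.5.
ε_I = (ΔQ/ΔI)(Ī/Q̄) = (57/17000)(64500/185.5).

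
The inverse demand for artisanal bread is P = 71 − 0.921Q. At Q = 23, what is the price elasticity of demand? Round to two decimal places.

-2.35

At Q = 23, P = 71 − 0.921(23) = 49.82.
dP/dQ = −0.921, so dQ/dP = 1/(−0.921) = -1.086.
ε = (dQ/dP)(P/Q) = (-1.086)(49.82/23).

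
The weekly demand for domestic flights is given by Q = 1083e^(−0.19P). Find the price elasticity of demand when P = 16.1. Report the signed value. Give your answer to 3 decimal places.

At P = 16.1, Q = 50.830.
dQ/dP = −0.19·1083e^(−0.19P) = −0.19Q = -9.658.
ε = (dQ/dP)(P/Q) = (-9.658)(16.1/50.830).

-3.059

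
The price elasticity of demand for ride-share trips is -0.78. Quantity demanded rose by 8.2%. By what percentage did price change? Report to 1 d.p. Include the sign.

-10.5%

%ΔP ≈ %ΔQ / ε = (8.2%)/(-0.78) = -10.51%.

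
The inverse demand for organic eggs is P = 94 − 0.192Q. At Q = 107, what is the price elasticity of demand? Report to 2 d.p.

At Q = 107, P = 94 − 0.192(107) = 73.46.
dP/dQ = −0.192, so dQ/dP = 1/(−0.192) = -5.208.
ε = (dQ/dP)(P/Q) = (-5.208)(73.46/107).

-3.58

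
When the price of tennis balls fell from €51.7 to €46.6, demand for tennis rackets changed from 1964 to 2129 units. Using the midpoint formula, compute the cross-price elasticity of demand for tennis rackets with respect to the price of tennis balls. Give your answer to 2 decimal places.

ΔQ_x = 2129 − 1964 = 165; ΔP_y = 46.6 − 51.7 = -5.1.
Midpoints: P̄_y = 49.15, Q̄_x = 2046.5.
ε_xy = (ΔQ_x/ΔP_y)(P̄_y/Q̄_x) = (165/-5.1)(49.15/2046.5).

-0.78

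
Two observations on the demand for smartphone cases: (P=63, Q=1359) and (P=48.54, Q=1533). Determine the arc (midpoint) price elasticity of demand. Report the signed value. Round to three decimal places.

ΔQ = 1533 − 1359 = 174; ΔP = 48.54 − 63 = -14.46.
Midpoints: P̄ = 55.77, Q̄ = 1446.0.
ε = (ΔQ/ΔP)(P̄/Q̄) = (174/-14.46)(55.77/1446.0).

-0.464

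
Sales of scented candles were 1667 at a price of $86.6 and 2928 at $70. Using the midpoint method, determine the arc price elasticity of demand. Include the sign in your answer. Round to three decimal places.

ΔQ = 2928 − 1667 = 1261; ΔP = 70 − 86.6 = -16.6.
Midpoints: P̄ = 78.30, Q̄ = 2297.5.
ε = (ΔQ/ΔP)(P̄/Q̄) = (1261/-16.6)(78.30/2297.5).

-2.589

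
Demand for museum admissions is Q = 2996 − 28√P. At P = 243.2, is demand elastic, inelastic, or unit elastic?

inelastic

Q = 2559.344, dQ/dP = -0.898.
ε = (dQ/dP)(P/Q) ≈ -0.085.
|ε| = 0.09 < 1.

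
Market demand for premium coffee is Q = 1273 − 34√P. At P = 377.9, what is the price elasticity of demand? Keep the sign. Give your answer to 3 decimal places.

At P = 377.9, Q = 612.052.
dQ/dP = −34/(2√P) = -0.875.
ε = (dQ/dP)(P/Q) = (-0.875)(377.9/612.052).
|ε| < 1, so demand is inelastic at this price.

-0.540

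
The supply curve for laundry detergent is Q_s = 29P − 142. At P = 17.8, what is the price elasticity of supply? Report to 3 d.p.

1.379

At P = 17.8, Q_s = 374.20.
dQ_s/dP = 29.
ε_s = (dQ_s/dP)(P/Q_s) = (29)(17.8/374.20).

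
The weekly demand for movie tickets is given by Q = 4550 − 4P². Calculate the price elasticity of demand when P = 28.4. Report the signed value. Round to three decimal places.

-4.874

At P = 28.4, Q = 1323.760.
dQ/dP = −8P = -227.200.
ε = (dQ/dP)(P/Q) = (-227.200)(28.4/1323.760).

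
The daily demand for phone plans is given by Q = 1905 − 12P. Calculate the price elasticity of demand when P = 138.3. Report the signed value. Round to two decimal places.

At P = 138.3, Q = 245.400.
dQ/dP = −12.
ε = (dQ/dP)(P/Q) = (-12)(138.3/245.400).
|ε| > 1, so demand is elastic at this price.

-6.76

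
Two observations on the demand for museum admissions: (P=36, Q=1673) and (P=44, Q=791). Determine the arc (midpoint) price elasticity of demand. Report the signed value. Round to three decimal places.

ΔQ = 791 − 1673 = -882; ΔP = 44 − 36 = 8.
Midpoints: P̄ = 40.00, Q̄ = 1232.0.
ε = (ΔQ/ΔP)(P̄/Q̄) = (-882/8)(40.00/1232.0).

-3.580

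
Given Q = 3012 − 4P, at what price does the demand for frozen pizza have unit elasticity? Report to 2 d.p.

For linear demand Q = a − bP, ε = −bP/(a − bP). |ε| = 1 when bP = a − bP, i.e. P = a/(2b).
P = 3012/(2·4) = 3012/8 = 376.5000.

376.50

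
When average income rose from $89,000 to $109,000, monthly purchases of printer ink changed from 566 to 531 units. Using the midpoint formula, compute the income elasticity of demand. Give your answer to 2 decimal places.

ΔQ = -35, ΔI = 20000. Midpoints: Ī = 99,000, Q̄ = 548.5.
ε_I = (ΔQ/ΔI)(Ī/Q̄) = (-35/20000)(99000/548.5).
ε_I < 0, so the good is inferior.

-0.32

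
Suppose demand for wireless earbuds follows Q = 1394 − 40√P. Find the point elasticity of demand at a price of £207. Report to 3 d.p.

-0.352

At P = 207, Q = 818.500.
dQ/dP = −40/(2√P) = -1.390.
ε = (dQ/dP)(P/Q) = (-1.390)(207/818.500).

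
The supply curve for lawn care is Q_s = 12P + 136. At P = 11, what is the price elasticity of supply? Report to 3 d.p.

0.493

At P = 11, Q_s = 268.
dQ_s/dP = 12.
ε_s = (dQ_s/dP)(P/Q_s) = (12)(11/268).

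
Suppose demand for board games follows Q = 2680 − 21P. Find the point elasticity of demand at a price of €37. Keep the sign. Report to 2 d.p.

-0.41

At P = 37, Q = 1903.
dQ/dP = −21.
ε = (dQ/dP)(P/Q) = (-21)(37/1903).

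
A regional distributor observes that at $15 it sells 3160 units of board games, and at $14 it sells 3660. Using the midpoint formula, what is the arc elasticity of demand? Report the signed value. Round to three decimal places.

ΔQ = 3660 − 3160 = 500; ΔP = 14 − 15 = -1.
Midpoints: P̄ = 14.50, Q̄ = 3410.0.
ε = (ΔQ/ΔP)(P̄/Q̄) = (500/-1)(14.50/3410.0).

-2.126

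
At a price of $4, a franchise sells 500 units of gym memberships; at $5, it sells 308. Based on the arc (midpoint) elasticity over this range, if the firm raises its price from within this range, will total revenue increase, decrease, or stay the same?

Arc ε = (-192/1)(4.50/404.0) ≈ -2.139.
|ε| = 2.14 > 1, so demand is elastic. A price rise therefore reduces total revenue.

decrease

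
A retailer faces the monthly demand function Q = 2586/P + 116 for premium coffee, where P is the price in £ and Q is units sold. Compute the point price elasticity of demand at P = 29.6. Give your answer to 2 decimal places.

At P = 29.6, Q = 203.365.
dQ/dP = −2586/P² = -2.952.
ε = (dQ/dP)(P/Q) = (-2.952)(29.6/203.365).

-0.43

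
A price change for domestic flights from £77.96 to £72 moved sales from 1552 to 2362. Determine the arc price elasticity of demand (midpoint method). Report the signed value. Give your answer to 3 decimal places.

-5.207

ΔQ = 2362 − 1552 = 810; ΔP = 72 − 77.96 = -5.96.
Midpoints: P̄ = 74.98, Q̄ = 1957.0.
ε = (ΔQ/ΔP)(P̄/Q̄) = (810/-5.96)(74.98/1957.0).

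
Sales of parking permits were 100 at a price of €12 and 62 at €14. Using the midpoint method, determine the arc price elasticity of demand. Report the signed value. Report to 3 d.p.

ΔQ = 62 − 100 = -38; ΔP = 14 − 12 = 2.
Midpoints: P̄ = 13.00, Q̄ = 81.0.
ε = (ΔQ/ΔP)(P̄/Q̄) = (-38/2)(13.00/81.0).

-3.049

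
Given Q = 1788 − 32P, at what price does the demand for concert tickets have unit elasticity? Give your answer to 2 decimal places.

27.94

For linear demand Q = a − bP, ε = −bP/(a − bP). |ε| = 1 when bP = a − bP, i.e. P = a/(2b).
P = 1788/(2·32) = 1788/64 = 27.9375.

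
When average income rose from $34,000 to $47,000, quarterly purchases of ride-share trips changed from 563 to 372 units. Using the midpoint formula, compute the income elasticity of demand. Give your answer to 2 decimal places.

ΔQ = -191, ΔI = 13000. Midpoints: Ī = 40,500, Q̄ = 467.5.
ε_I = (ΔQ/ΔI)(Ī/Q̄) = (-191/13000)(40500/467.5).

-1.27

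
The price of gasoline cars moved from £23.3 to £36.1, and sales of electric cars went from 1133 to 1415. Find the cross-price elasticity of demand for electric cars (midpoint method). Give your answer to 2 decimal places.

ΔQ_x = 1415 − 1133 = 282; ΔP_y = 36.1 − 23.3 = 12.8.
Midpoints: P̄_y = 29.70, Q̄_x = 1274.0.
ε_xy = (ΔQ_x/ΔP_y)(P̄_y/Q̄_x) = (282/12.8)(29.70/1274.0).
ε_xy > 0, so the goods are substitutes.

0.51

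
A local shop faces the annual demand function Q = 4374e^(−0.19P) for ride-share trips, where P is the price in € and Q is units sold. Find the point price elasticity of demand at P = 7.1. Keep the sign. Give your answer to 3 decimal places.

At P = 7.1, Q = 1135.051.
dQ/dP = −0.19·4374e^(−0.19P) = −0.19Q = -215.660.
ε = (dQ/dP)(P/Q) = (-215.660)(7.1/1135.051).

-1.349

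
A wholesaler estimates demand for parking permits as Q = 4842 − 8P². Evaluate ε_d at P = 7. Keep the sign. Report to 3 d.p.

-0.176

At P = 7, Q = 4450.
dQ/dP = −16P = -112.
ε = (dQ/dP)(P/Q) = (-112)(7/4450).
|ε| < 1, so demand is inelastic at this price.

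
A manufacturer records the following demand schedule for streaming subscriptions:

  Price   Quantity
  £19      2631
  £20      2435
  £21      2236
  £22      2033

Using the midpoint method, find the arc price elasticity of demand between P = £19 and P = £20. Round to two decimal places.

-1.51

At P = 19, Q = 2631; at P = 20, Q = 2435.
ΔQ = -196, ΔP = 1. Midpoints: P̄ = 19.50, Q̄ = 2533.0.
ε = (ΔQ/ΔP)(P̄/Q̄) = (-196/1)(19.50/2533.0).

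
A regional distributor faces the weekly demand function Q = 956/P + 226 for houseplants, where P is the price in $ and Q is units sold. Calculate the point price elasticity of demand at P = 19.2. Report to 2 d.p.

At P = 19.2, Q = 275.792.
dQ/dP = −956/P² = -2.593.
ε = (dQ/dP)(P/Q) = (-2.593)(19.2/275.792).

-0.18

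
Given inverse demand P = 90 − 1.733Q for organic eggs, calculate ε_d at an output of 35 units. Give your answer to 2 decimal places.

-0.48

At Q = 35, P = 90 − 1.733(35) = 29.34.
dP/dQ = −1.733, so dQ/dP = 1/(−1.733) = -0.577.
ε = (dQ/dP)(P/Q) = (-0.577)(29.34/35).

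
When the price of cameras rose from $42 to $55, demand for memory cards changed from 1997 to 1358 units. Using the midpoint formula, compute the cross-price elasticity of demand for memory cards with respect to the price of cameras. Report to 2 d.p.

-1.42

ΔQ_x = 1358 − 1997 = -639; ΔP_y = 55 − 42 = 13.
Midpoints: P̄_y = 48.50, Q̄_x = 1677.5.
ε_xy = (ΔQ_x/ΔP_y)(P̄_y/Q̄_x) = (-639/13)(48.50/1677.5).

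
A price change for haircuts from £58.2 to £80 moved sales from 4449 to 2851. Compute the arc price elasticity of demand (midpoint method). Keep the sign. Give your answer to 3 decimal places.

ΔQ = 2851 − 4449 = -1598; ΔP = 80 − 58.2 = 21.8.
Midpoints: P̄ = 69.10, Q̄ = 3650.0.
ε = (ΔQ/ΔP)(P̄/Q̄) = (-1598/21.8)(69.10/3650.0).

-1.388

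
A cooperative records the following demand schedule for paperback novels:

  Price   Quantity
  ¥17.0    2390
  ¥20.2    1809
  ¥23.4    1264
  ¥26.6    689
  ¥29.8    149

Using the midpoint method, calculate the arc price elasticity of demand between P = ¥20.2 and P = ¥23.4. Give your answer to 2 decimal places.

At P = 20.2, Q = 1809; at P = 23.4, Q = 1264.
ΔQ = -545, ΔP = 3.2. Midpoints: P̄ = 21.80, Q̄ = 1536.5.
ε = (ΔQ/ΔP)(P̄/Q̄) = (-545/3.2)(21.80/1536.5).

-2.42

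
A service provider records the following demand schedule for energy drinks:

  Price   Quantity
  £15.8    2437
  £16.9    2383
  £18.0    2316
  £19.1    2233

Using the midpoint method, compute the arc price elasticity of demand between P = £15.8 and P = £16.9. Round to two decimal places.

-0.33

At P = 15.8, Q = 2437; at P = 16.9, Q = 2383.
ΔQ = -54, ΔP = 1.1. Midpoints: P̄ = 16.35, Q̄ = 2410.0.
ε = (ΔQ/ΔP)(P̄/Q̄) = (-54/1.1)(16.35/2410.0).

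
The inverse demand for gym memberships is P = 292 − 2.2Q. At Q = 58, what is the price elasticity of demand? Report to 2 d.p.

At Q = 58, P = 292 − 2.2(58) = 164.40.
dP/dQ = −2.2, so dQ/dP = 1/(−2.2) = -0.455.
ε = (dQ/dP)(P/Q) = (-0.455)(164.40/58).

-1.29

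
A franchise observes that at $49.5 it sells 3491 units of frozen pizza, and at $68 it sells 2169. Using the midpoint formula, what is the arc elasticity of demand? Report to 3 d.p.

-1.483

ΔQ = 2169 − 3491 = -1322; ΔP = 68 − 49.5 = 18.5.
Midpoints: P̄ = 58.75, Q̄ = 2830.0.
ε = (ΔQ/ΔP)(P̄/Q̄) = (-1322/18.5)(58.75/2830.0).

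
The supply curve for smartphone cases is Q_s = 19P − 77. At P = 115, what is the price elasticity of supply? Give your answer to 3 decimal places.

At P = 115, Q_s = 2108.
dQ_s/dP = 19.
ε_s = (dQ_s/dP)(P/Q_s) = (19)(115/2108).

1.037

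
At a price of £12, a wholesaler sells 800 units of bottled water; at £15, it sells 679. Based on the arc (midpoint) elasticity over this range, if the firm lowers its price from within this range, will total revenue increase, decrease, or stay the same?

decrease

Arc ε = (-121/3)(13.50/739.5) ≈ -0.736.
|ε| = 0.74 < 1, so demand is inelastic. A price cut therefore reduces total revenue.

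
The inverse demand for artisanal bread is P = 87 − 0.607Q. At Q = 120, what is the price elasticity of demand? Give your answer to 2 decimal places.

-0.19

At Q = 120, P = 87 − 0.607(120) = 14.16.
dP/dQ = −0.607, so dQ/dP = 1/(−0.607) = -1.647.
ε = (dQ/dP)(P/Q) = (-1.647)(14.16/120).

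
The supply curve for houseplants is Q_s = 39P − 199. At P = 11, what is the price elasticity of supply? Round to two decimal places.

At P = 11, Q_s = 230.
dQ_s/dP = 39.
ε_s = (dQ_s/dP)(P/Q_s) = (39)(11/230).

1.87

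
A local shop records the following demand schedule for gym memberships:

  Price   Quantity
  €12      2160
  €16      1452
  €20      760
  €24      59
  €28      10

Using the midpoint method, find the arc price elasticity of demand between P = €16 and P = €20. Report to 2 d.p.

-2.82

At P = 16, Q = 1452; at P = 20, Q = 760.
ΔQ = -692, ΔP = 4. Midpoints: P̄ = 18.00, Q̄ = 1106.0.
ε = (ΔQ/ΔP)(P̄/Q̄) = (-692/4)(18.00/1106.0).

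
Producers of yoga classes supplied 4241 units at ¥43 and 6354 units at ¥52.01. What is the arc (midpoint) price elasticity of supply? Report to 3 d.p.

ΔQ = 6354 − 4241 = 2113; ΔP = 52.01 − 43 = 9.01.
Midpoints: P̄ = 47.50, Q̄ = 5297.5.
ε_s = (ΔQ/ΔP)(P̄/Q̄) = (2113/9.01)(47.50/5297.5).

2.103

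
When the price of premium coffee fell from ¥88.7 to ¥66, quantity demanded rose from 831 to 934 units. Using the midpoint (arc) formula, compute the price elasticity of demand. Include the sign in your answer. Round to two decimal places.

-0.40

ΔQ = 934 − 831 = 103; ΔP = 66 − 88.7 = -22.7.
Midpoints: P̄ = 77.35, Q̄ = 882.5.
ε = (ΔQ/ΔP)(P̄/Q̄) = (103/-22.7)(77.35/882.5).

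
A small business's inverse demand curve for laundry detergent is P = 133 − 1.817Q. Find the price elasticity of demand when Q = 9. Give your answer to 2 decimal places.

At Q = 9, P = 133 − 1.817(9) = 116.65.
dP/dQ = −1.817, so dQ/dP = 1/(−1.817) = -0.550.
ε = (dQ/dP)(P/Q) = (-0.550)(116.65/9).

-7.13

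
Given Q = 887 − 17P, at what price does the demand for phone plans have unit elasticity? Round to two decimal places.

26.09

For linear demand Q = a − bP, ε = −bP/(a − bP). |ε| = 1 when bP = a − bP, i.e. P = a/(2b).
P = 887/(2·17) = 887/34 = 26.0882.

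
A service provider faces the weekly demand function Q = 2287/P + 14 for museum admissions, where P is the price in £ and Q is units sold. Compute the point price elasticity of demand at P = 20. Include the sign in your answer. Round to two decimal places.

-0.89

At P = 20, Q = 128.350.
dQ/dP = −2287/P² = -5.718.
ε = (dQ/dP)(P/Q) = (-5.718)(20/128.350).
|ε| < 1, so demand is inelastic at this price.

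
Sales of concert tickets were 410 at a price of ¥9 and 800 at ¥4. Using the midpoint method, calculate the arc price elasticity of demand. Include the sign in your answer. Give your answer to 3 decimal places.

ΔQ = 800 − 410 = 390; ΔP = 4 − 9 = -5.
Midpoints: P̄ = 6.50, Q̄ = 605.0.
ε = (ΔQ/ΔP)(P̄/Q̄) = (390/-5)(6.50/605.0).

-0.838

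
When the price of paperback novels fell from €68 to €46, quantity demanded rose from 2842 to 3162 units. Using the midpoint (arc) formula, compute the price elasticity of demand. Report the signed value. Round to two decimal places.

ΔQ = 3162 − 2842 = 320; ΔP = 46 − 68 = -22.
Midpoints: P̄ = 57.00, Q̄ = 3002.0.
ε = (ΔQ/ΔP)(P̄/Q̄) = (320/-22)(57.00/3002.0).

-0.28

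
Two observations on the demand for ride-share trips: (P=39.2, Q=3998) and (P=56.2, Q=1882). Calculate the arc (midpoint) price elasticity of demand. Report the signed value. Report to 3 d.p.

ΔQ = 1882 − 3998 = -2116; ΔP = 56.2 − 39.2 = 17.
Midpoints: P̄ = 47.70, Q̄ = 2940.0.
ε = (ΔQ/ΔP)(P̄/Q̄) = (-2116/17)(47.70/2940.0).

-2.019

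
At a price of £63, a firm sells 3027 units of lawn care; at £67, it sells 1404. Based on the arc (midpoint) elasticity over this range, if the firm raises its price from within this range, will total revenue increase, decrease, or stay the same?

Arc ε = (-1623/4)(65.00/2215.5) ≈ -11.904.
|ε| = 11.90 > 1, so demand is elastic. A price rise therefore reduces total revenue.

decrease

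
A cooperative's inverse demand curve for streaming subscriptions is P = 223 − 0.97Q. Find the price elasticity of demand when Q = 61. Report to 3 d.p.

-2.769

At Q = 61, P = 223 − 0.97(61) = 163.83.
dP/dQ = −0.97, so dQ/dP = 1/(−0.97) = -1.031.
ε = (dQ/dP)(P/Q) = (-1.031)(163.83/61).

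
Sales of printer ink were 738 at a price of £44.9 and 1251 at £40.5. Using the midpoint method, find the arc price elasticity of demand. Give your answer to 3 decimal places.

-5.006

ΔQ = 1251 − 738 = 513; ΔP = 40.5 − 44.9 = -4.4.
Midpoints: P̄ = 42.70, Q̄ = 994.5.
ε = (ΔQ/ΔP)(P̄/Q̄) = (513/-4.4)(42.70/994.5).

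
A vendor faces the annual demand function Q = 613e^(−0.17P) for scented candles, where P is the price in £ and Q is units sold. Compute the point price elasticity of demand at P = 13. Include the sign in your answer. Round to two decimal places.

At P = 13, Q = 67.246.
dQ/dP = −0.17·613e^(−0.17P) = −0.17Q = -11.432.
ε = (dQ/dP)(P/Q) = (-11.432)(13/67.246).

-2.21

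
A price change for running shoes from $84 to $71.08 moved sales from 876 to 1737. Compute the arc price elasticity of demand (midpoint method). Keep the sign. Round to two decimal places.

ΔQ = 1737 − 876 = 861; ΔP = 71.08 − 84 = -12.92.
Midpoints: P̄ = 77.54, Q̄ = 1306.5.
ε = (ΔQ/ΔP)(P̄/Q̄) = (861/-12.92)(77.54/1306.5).

-3.96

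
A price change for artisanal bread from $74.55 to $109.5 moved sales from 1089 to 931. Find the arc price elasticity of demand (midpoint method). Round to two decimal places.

-0.41

ΔQ = 931 − 1089 = -158; ΔP = 109.5 − 74.55 = 34.95.
Midpoints: P̄ = 92.03, Q̄ = 1010.0.
ε = (ΔQ/ΔP)(P̄/Q̄) = (-158/34.95)(92.03/1010.0).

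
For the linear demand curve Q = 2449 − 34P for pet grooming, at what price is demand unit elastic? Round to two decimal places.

For linear demand Q = a − bP, ε = −bP/(a − bP). |ε| = 1 when bP = a − bP, i.e. P = a/(2b).
P = 2449/(2·34) = 2449/68 = 36.0147.

36.01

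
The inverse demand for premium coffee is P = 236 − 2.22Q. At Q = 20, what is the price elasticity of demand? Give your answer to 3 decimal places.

-4.315

At Q = 20, P = 236 − 2.22(20) = 191.60.
dP/dQ = −2.22, so dQ/dP = 1/(−2.22) = -0.450.
ε = (dQ/dP)(P/Q) = (-0.450)(191.60/20).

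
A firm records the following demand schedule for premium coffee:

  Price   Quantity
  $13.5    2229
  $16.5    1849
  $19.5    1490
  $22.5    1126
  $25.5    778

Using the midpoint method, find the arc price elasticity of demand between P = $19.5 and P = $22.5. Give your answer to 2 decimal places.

-1.95

At P = 19.5, Q = 1490; at P = 22.5, Q = 1126.
ΔQ = -364, ΔP = 3.0. Midpoints: P̄ = 21.00, Q̄ = 1308.0.
ε = (ΔQ/ΔP)(P̄/Q̄) = (-364/3.0)(21.00/1308.0).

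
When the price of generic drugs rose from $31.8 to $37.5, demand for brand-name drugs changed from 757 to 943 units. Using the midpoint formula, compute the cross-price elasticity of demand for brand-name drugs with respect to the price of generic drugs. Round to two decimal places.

1.33

ΔQ_x = 943 − 757 = 186; ΔP_y = 37.5 − 31.8 = 5.7.
Midpoints: P̄_y = 34.65, Q̄_x = 850.0.
ε_xy = (ΔQ_x/ΔP_y)(P̄_y/Q̄_x) = (186/5.7)(34.65/850.0).
ε_xy > 0, so the goods are substitutes.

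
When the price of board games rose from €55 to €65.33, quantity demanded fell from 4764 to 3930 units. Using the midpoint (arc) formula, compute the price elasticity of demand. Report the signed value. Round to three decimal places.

ΔQ = 3930 − 4764 = -834; ΔP = 65.33 − 55 = 10.33.
Midpoints: P̄ = 60.16, Q̄ = 4347.0.
ε = (ΔQ/ΔP)(P̄/Q̄) = (-834/10.33)(60.16/4347.0).

-1.117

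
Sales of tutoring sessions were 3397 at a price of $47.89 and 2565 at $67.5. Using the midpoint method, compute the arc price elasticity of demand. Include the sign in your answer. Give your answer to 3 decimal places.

ΔQ = 2565 − 3397 = -832; ΔP = 67.5 − 47.89 = 19.61.
Midpoints: P̄ = 57.70, Q̄ = 2981.0.
ε = (ΔQ/ΔP)(P̄/Q̄) = (-832/19.61)(57.70/2981.0).

-0.821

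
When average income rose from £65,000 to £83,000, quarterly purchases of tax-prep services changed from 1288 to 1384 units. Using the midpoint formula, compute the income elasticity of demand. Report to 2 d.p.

0.30

ΔQ = 96, ΔI = 18000. Midpoints: Ī = 74,000, Q̄ = 1336.0.
ε_I = (ΔQ/ΔI)(Ī/Q̄) = (96/18000)(74000/1336.0).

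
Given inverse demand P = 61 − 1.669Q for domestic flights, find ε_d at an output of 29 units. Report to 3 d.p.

-0.260

At Q = 29, P = 61 − 1.669(29) = 12.60.
dP/dQ = −1.669, so dQ/dP = 1/(−1.669) = -0.599.
ε = (dQ/dP)(P/Q) = (-0.599)(12.60/29).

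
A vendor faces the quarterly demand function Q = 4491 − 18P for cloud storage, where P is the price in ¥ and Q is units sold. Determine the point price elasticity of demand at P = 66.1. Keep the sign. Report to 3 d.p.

At P = 66.1, Q = 3301.200.
dQ/dP = −18.
ε = (dQ/dP)(P/Q) = (-18)(66.1/3301.200).
|ε| < 1, so demand is inelastic at this price.

-0.360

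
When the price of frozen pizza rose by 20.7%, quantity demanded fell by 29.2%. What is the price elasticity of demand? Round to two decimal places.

-1.41

ε = %ΔQ / %ΔP = (-29.2)/(20.7) = -1.411.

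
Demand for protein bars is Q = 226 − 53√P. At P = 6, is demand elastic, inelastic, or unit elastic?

inelastic

Q = 96.177, dQ/dP = -10.819.
ε = (dQ/dP)(P/Q) ≈ -0.675.
|ε| = 0.67 < 1.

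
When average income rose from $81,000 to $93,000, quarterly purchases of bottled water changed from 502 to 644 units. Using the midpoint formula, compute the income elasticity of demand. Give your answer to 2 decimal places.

ΔQ = 142, ΔI = 12000. Midpoints: Ī = 87,000, Q̄ = 573.0.
ε_I = (ΔQ/ΔI)(Ī/Q̄) = (142/12000)(87000/573.0).
ε_I > 0, so the good is normal.

1.80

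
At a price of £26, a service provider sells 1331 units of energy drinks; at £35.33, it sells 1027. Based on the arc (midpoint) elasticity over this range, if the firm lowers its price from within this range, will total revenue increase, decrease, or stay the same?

decrease

Arc ε = (-304/9.33)(30.66/1179.0) ≈ -0.847.
|ε| = 0.85 < 1, so demand is inelastic. A price cut therefore reduces total revenue.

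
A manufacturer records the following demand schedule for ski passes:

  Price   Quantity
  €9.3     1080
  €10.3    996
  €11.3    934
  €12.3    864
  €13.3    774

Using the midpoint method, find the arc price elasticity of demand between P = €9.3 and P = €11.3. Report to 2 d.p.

At P = 9.3, Q = 1080; at P = 11.3, Q = 934.
ΔQ = -146, ΔP = 2.0. Midpoints: P̄ = 10.30, Q̄ = 1007.0.
ε = (ΔQ/ΔP)(P̄/Q̄) = (-146/2.0)(10.30/1007.0).

-0.75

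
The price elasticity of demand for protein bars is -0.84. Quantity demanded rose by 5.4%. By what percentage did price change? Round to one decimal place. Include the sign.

%ΔP ≈ %ΔQ / ε = (5.4%)/(-0.84) = -6.43%.

-6.4%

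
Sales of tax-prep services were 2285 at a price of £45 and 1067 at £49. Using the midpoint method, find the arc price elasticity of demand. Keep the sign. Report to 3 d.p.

-8.539

ΔQ = 1067 − 2285 = -1218; ΔP = 49 − 45 = 4.
Midpoints: P̄ = 47.00, Q̄ = 1676.0.
ε = (ΔQ/ΔP)(P̄/Q̄) = (-1218/4)(47.00/1676.0).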